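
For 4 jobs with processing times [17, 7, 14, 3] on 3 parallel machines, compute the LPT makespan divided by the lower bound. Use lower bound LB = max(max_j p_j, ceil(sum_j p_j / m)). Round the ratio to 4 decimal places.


LPT order: [17, 14, 7, 3]
Machine loads after assignment: [17, 14, 10]
LPT makespan = 17
Lower bound = max(max_job, ceil(total/3)) = max(17, 14) = 17
Ratio = 17 / 17 = 1.0

1.0


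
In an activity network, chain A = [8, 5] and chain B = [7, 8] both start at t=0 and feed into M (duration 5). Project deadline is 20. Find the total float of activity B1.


Forward pass: ES(B1) = sum of predecessors on chain B = 0
EF = ES + duration = 0 + 7 = 7
Backward pass: LF(M) = deadline = 20; LS(M) = 20 - 5 = 15
LF(B1) = LS(M) - sum(successors on chain B) = 15 - 8 = 7
LS = LF - duration = 7 - 7 = 0
Total float = LS - ES = 0 - 0 = 0

0


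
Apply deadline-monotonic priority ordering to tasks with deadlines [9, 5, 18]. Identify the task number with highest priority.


Sort tasks by relative deadline (ascending):
  Task 2: deadline = 5
  Task 1: deadline = 9
  Task 3: deadline = 18
Priority order (highest first): [2, 1, 3]
Highest priority task = 2

2


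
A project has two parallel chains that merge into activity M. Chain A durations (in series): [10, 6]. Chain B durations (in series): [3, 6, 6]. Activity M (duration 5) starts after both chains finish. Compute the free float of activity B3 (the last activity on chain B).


ES(B3) = sum of predecessors on chain B = 9
EF(B3) = ES + duration = 9 + 6 = 15
Successor of B3 is M. ES(M) = max(sum(A), sum(B)) = max(16, 15) = 16
Free float = ES(successor) - EF(current) = 16 - 15 = 1

1


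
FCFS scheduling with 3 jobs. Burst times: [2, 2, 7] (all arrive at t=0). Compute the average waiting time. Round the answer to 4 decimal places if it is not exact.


FCFS order (as given): [2, 2, 7]
Waiting times:
  Job 1: wait = 0
  Job 2: wait = 2
  Job 3: wait = 4
Sum of waiting times = 6
Average waiting time = 6/3 = 2.0

2.0


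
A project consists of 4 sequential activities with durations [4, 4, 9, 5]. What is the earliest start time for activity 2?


Activity 2 starts after activities 1 through 1 complete.
Predecessor durations: [4]
ES = 4 = 4

4


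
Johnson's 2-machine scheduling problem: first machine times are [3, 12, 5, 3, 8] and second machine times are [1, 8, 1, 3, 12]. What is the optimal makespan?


Apply Johnson's rule:
  Group 1 (a <= b): [(4, 3, 3), (5, 8, 12)]
  Group 2 (a > b): [(2, 12, 8), (1, 3, 1), (3, 5, 1)]
Optimal job order: [4, 5, 2, 1, 3]
Schedule:
  Job 4: M1 done at 3, M2 done at 6
  Job 5: M1 done at 11, M2 done at 23
  Job 2: M1 done at 23, M2 done at 31
  Job 1: M1 done at 26, M2 done at 32
  Job 3: M1 done at 31, M2 done at 33
Makespan = 33

33


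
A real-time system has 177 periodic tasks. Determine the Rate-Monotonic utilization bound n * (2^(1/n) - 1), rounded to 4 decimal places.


Compute 2^(1/177) = 1.0039237636
Subtract 1: 1.0039237636 - 1 = 0.0039237636
Multiply by n: 177 * 0.0039237636 = 0.6945061572
Round to 4 dp: 0.6945

0.6945


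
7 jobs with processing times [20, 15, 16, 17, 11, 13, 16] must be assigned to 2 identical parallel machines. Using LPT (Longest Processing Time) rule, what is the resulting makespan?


Sort jobs in decreasing order (LPT): [20, 17, 16, 16, 15, 13, 11]
Assign each job to the least loaded machine:
  Machine 1: jobs [20, 16, 13], load = 49
  Machine 2: jobs [17, 16, 15, 11], load = 59
Makespan = max load = 59

59


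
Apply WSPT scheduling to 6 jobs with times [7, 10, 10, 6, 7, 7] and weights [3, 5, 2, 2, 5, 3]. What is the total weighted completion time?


Compute p/w ratios and sort ascending (WSPT): [(7, 5), (10, 5), (7, 3), (7, 3), (6, 2), (10, 2)]
Compute weighted completion times:
  Job (p=7,w=5): C=7, w*C=5*7=35
  Job (p=10,w=5): C=17, w*C=5*17=85
  Job (p=7,w=3): C=24, w*C=3*24=72
  Job (p=7,w=3): C=31, w*C=3*31=93
  Job (p=6,w=2): C=37, w*C=2*37=74
  Job (p=10,w=2): C=47, w*C=2*47=94
Total weighted completion time = 453

453


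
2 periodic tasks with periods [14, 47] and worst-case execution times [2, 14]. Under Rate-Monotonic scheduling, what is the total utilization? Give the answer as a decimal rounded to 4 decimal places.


Compute individual utilizations (exact fractions):
  Task 1: C/T = 2/14 = 1/7 (approx. 0.1429)
  Task 2: C/T = 14/47 (approx. 0.2979)
Total utilization U = 1/7 + 14/47 = 145/329
Rounded to 4 decimal places: U = 0.4407
RM (Liu & Layland) bound for 2 tasks = 0.828427; compare with U = 145/329 (approx. 0.440729)
U <= bound, so schedulable by RM sufficient condition.

0.4407


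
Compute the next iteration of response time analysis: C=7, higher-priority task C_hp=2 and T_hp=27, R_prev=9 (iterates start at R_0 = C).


R_next = C + ceil(R_prev / T_hp) * C_hp
ceil(9 / 27) = ceil(0.3333) = 1
Interference = 1 * 2 = 2
R_next = 7 + 2 = 9
R_next = R_prev, so the iteration has converged (response time = 9).

9


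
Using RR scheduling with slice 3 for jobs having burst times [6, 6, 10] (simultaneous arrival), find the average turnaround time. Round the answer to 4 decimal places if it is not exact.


Time quantum = 3
Execution trace:
  J1 runs 3 units, time = 3
  J2 runs 3 units, time = 6
  J3 runs 3 units, time = 9
  J1 runs 3 units, time = 12
  J2 runs 3 units, time = 15
  J3 runs 3 units, time = 18
  J3 runs 3 units, time = 21
  J3 runs 1 units, time = 22
Finish times: [12, 15, 22]
Average turnaround = 49/3 = 16.3333

16.3333


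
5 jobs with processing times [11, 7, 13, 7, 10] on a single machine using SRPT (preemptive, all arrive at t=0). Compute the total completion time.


Since all jobs arrive at t=0, SRPT equals SPT ordering.
SPT order: [7, 7, 10, 11, 13]
Completion times:
  Job 1: p=7, C=7
  Job 2: p=7, C=14
  Job 3: p=10, C=24
  Job 4: p=11, C=35
  Job 5: p=13, C=48
Total completion time = 7 + 14 + 24 + 35 + 48 = 128

128


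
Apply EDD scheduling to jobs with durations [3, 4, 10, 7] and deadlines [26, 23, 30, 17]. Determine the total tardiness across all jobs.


Sort by due date (EDD order): [(7, 17), (4, 23), (3, 26), (10, 30)]
Compute completion times and tardiness:
  Job 1: p=7, d=17, C=7, tardiness=max(0,7-17)=0
  Job 2: p=4, d=23, C=11, tardiness=max(0,11-23)=0
  Job 3: p=3, d=26, C=14, tardiness=max(0,14-26)=0
  Job 4: p=10, d=30, C=24, tardiness=max(0,24-30)=0
Total tardiness = 0

0


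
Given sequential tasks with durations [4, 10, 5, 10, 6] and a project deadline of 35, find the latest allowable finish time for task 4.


LF(activity 4) = deadline - sum of successor durations
Successors: activities 5 through 5 with durations [6]
Sum of successor durations = 6
LF = 35 - 6 = 29

29


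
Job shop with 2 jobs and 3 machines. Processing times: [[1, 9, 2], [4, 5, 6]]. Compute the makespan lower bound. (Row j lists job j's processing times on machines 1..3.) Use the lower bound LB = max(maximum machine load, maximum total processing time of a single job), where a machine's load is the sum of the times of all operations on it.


Machine loads:
  Machine 1: 1 + 4 = 5
  Machine 2: 9 + 5 = 14
  Machine 3: 2 + 6 = 8
Max machine load = 14
Job totals:
  Job 1: 12
  Job 2: 15
Max job total = 15
Lower bound = max(14, 15) = 15

15


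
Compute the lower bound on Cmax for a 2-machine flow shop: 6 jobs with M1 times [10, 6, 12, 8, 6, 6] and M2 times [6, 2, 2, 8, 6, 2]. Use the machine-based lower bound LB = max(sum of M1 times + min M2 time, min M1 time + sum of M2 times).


LB1 = sum(M1 times) + min(M2 times) = 48 + 2 = 50
LB2 = min(M1 times) + sum(M2 times) = 6 + 26 = 32
Lower bound = max(LB1, LB2) = max(50, 32) = 50

50


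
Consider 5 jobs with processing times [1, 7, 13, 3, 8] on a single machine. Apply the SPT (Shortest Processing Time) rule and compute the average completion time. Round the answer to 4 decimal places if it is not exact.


Sort jobs by processing time (SPT order): [1, 3, 7, 8, 13]
Compute completion times sequentially:
  Job 1: processing = 1, completes at 1
  Job 2: processing = 3, completes at 4
  Job 3: processing = 7, completes at 11
  Job 4: processing = 8, completes at 19
  Job 5: processing = 13, completes at 32
Sum of completion times = 67
Average completion time = 67/5 = 13.4

13.4


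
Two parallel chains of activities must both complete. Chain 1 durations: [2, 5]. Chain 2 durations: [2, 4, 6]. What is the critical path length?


Path A total = 2 + 5 = 7
Path B total = 2 + 4 + 6 = 12
Critical path = longest path = max(7, 12) = 12

12


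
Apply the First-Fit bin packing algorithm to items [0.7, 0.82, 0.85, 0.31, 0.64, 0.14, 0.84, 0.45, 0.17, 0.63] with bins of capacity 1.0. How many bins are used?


Place items sequentially using First-Fit:
  Item 0.7 -> new Bin 1
  Item 0.82 -> new Bin 2
  Item 0.85 -> new Bin 3
  Item 0.31 -> new Bin 4
  Item 0.64 -> Bin 4 (now 0.95)
  Item 0.14 -> Bin 1 (now 0.84)
  Item 0.84 -> new Bin 5
  Item 0.45 -> new Bin 6
  Item 0.17 -> Bin 2 (now 0.99)
  Item 0.63 -> new Bin 7
Total bins used = 7

7


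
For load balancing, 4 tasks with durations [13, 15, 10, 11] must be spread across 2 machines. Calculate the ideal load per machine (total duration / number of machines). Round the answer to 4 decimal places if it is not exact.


Total processing time = 13 + 15 + 10 + 11 = 49
Number of machines = 2
Ideal balanced load = 49 / 2 = 24.5

24.5


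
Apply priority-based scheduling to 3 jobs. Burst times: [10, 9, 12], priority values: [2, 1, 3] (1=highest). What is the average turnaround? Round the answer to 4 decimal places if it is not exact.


Sort by priority (ascending = highest first):
Order: [(1, 9), (2, 10), (3, 12)]
Completion times:
  Priority 1, burst=9, C=9
  Priority 2, burst=10, C=19
  Priority 3, burst=12, C=31
Average turnaround = 59/3 = 19.6667

19.6667


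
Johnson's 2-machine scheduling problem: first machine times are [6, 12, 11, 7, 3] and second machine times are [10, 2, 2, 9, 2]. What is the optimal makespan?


Apply Johnson's rule:
  Group 1 (a <= b): [(1, 6, 10), (4, 7, 9)]
  Group 2 (a > b): [(2, 12, 2), (3, 11, 2), (5, 3, 2)]
Optimal job order: [1, 4, 2, 3, 5]
Schedule:
  Job 1: M1 done at 6, M2 done at 16
  Job 4: M1 done at 13, M2 done at 25
  Job 2: M1 done at 25, M2 done at 27
  Job 3: M1 done at 36, M2 done at 38
  Job 5: M1 done at 39, M2 done at 41
Makespan = 41

41


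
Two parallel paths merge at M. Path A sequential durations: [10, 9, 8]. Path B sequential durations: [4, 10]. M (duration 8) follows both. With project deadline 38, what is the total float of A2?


Forward pass: ES(A2) = sum of predecessors on chain A = 10
EF = ES + duration = 10 + 9 = 19
Backward pass: LF(M) = deadline = 38; LS(M) = 38 - 8 = 30
LF(A2) = LS(M) - sum(successors on chain A) = 30 - 8 = 22
LS = LF - duration = 22 - 9 = 13
Total float = LS - ES = 13 - 10 = 3

3


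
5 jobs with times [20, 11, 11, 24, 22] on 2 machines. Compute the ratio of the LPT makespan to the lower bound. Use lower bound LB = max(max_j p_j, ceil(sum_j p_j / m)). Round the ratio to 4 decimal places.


LPT order: [24, 22, 20, 11, 11]
Machine loads after assignment: [46, 42]
LPT makespan = 46
Lower bound = max(max_job, ceil(total/2)) = max(24, 44) = 44
Ratio = 46 / 44 = 1.0455

1.0455


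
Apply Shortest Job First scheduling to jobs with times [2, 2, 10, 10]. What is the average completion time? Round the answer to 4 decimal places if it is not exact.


SJF order (ascending): [2, 2, 10, 10]
Completion times:
  Job 1: burst=2, C=2
  Job 2: burst=2, C=4
  Job 3: burst=10, C=14
  Job 4: burst=10, C=24
Average completion = 44/4 = 11.0

11.0


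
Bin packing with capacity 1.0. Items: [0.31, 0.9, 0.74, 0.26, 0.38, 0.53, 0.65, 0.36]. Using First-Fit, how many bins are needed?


Place items sequentially using First-Fit:
  Item 0.31 -> new Bin 1
  Item 0.9 -> new Bin 2
  Item 0.74 -> new Bin 3
  Item 0.26 -> Bin 1 (now 0.57)
  Item 0.38 -> Bin 1 (now 0.95)
  Item 0.53 -> new Bin 4
  Item 0.65 -> new Bin 5
  Item 0.36 -> Bin 4 (now 0.89)
Total bins used = 5

5


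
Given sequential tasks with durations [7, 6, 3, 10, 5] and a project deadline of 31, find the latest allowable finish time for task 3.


LF(activity 3) = deadline - sum of successor durations
Successors: activities 4 through 5 with durations [10, 5]
Sum of successor durations = 15
LF = 31 - 15 = 16

16


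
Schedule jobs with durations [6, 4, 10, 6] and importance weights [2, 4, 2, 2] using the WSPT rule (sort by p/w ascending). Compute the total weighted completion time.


Compute p/w ratios and sort ascending (WSPT): [(4, 4), (6, 2), (6, 2), (10, 2)]
Compute weighted completion times:
  Job (p=4,w=4): C=4, w*C=4*4=16
  Job (p=6,w=2): C=10, w*C=2*10=20
  Job (p=6,w=2): C=16, w*C=2*16=32
  Job (p=10,w=2): C=26, w*C=2*26=52
Total weighted completion time = 120

120


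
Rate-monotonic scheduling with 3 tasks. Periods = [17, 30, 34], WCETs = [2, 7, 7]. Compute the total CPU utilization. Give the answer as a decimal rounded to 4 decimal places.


Compute individual utilizations (exact fractions):
  Task 1: C/T = 2/17 (approx. 0.1176)
  Task 2: C/T = 7/30 (approx. 0.2333)
  Task 3: C/T = 7/34 (approx. 0.2059)
Total utilization U = 2/17 + 7/30 + 7/34 = 142/255
Rounded to 4 decimal places: U = 0.5569
RM (Liu & Layland) bound for 3 tasks = 0.779763; compare with U = 142/255 (approx. 0.556863)
U <= bound, so schedulable by RM sufficient condition.

0.5569


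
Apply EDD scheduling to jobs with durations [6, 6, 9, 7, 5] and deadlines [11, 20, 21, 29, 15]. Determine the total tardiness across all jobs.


Sort by due date (EDD order): [(6, 11), (5, 15), (6, 20), (9, 21), (7, 29)]
Compute completion times and tardiness:
  Job 1: p=6, d=11, C=6, tardiness=max(0,6-11)=0
  Job 2: p=5, d=15, C=11, tardiness=max(0,11-15)=0
  Job 3: p=6, d=20, C=17, tardiness=max(0,17-20)=0
  Job 4: p=9, d=21, C=26, tardiness=max(0,26-21)=5
  Job 5: p=7, d=29, C=33, tardiness=max(0,33-29)=4
Total tardiness = 9

9


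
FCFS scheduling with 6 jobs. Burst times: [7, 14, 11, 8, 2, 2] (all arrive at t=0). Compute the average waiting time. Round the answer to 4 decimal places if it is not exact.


FCFS order (as given): [7, 14, 11, 8, 2, 2]
Waiting times:
  Job 1: wait = 0
  Job 2: wait = 7
  Job 3: wait = 21
  Job 4: wait = 32
  Job 5: wait = 40
  Job 6: wait = 42
Sum of waiting times = 142
Average waiting time = 142/6 = 23.6667

23.6667


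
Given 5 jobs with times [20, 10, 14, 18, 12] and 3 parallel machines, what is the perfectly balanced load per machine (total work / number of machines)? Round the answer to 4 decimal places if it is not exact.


Total processing time = 20 + 10 + 14 + 18 + 12 = 74
Number of machines = 3
Ideal balanced load = 74 / 3 = 24.6667

24.6667


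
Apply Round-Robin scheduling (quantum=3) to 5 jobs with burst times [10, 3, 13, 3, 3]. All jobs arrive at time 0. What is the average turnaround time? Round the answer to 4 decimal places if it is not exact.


Time quantum = 3
Execution trace:
  J1 runs 3 units, time = 3
  J2 runs 3 units, time = 6
  J3 runs 3 units, time = 9
  J4 runs 3 units, time = 12
  J5 runs 3 units, time = 15
  J1 runs 3 units, time = 18
  J3 runs 3 units, time = 21
  J1 runs 3 units, time = 24
  J3 runs 3 units, time = 27
  J1 runs 1 units, time = 28
  J3 runs 3 units, time = 31
  J3 runs 1 units, time = 32
Finish times: [28, 6, 32, 12, 15]
Average turnaround = 93/5 = 18.6

18.6


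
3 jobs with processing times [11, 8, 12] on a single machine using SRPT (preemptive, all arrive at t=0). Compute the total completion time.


Since all jobs arrive at t=0, SRPT equals SPT ordering.
SPT order: [8, 11, 12]
Completion times:
  Job 1: p=8, C=8
  Job 2: p=11, C=19
  Job 3: p=12, C=31
Total completion time = 8 + 19 + 31 = 58

58


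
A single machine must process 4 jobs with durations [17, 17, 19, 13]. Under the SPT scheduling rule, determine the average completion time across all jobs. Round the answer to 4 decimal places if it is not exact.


Sort jobs by processing time (SPT order): [13, 17, 17, 19]
Compute completion times sequentially:
  Job 1: processing = 13, completes at 13
  Job 2: processing = 17, completes at 30
  Job 3: processing = 17, completes at 47
  Job 4: processing = 19, completes at 66
Sum of completion times = 156
Average completion time = 156/4 = 39.0

39.0


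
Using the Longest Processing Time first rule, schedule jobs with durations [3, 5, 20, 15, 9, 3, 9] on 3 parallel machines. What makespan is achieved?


Sort jobs in decreasing order (LPT): [20, 15, 9, 9, 5, 3, 3]
Assign each job to the least loaded machine:
  Machine 1: jobs [20, 3], load = 23
  Machine 2: jobs [15, 5], load = 20
  Machine 3: jobs [9, 9, 3], load = 21
Makespan = max load = 23

23


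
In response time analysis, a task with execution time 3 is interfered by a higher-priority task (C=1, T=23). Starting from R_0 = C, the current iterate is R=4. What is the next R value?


R_next = C + ceil(R_prev / T_hp) * C_hp
ceil(4 / 23) = ceil(0.1739) = 1
Interference = 1 * 1 = 1
R_next = 3 + 1 = 4
R_next = R_prev, so the iteration has converged (response time = 4).

4


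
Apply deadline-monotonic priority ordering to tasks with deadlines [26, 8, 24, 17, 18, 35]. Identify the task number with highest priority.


Sort tasks by relative deadline (ascending):
  Task 2: deadline = 8
  Task 4: deadline = 17
  Task 5: deadline = 18
  Task 3: deadline = 24
  Task 1: deadline = 26
  Task 6: deadline = 35
Priority order (highest first): [2, 4, 5, 3, 1, 6]
Highest priority task = 2

2


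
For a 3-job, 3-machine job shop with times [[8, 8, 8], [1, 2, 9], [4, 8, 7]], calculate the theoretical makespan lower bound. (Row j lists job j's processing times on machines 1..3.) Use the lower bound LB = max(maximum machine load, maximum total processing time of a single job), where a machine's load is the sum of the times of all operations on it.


Machine loads:
  Machine 1: 8 + 1 + 4 = 13
  Machine 2: 8 + 2 + 8 = 18
  Machine 3: 8 + 9 + 7 = 24
Max machine load = 24
Job totals:
  Job 1: 24
  Job 2: 12
  Job 3: 19
Max job total = 24
Lower bound = max(24, 24) = 24

24


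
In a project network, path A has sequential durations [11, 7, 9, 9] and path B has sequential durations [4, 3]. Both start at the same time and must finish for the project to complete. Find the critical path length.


Path A total = 11 + 7 + 9 + 9 = 36
Path B total = 4 + 3 = 7
Critical path = longest path = max(36, 7) = 36

36


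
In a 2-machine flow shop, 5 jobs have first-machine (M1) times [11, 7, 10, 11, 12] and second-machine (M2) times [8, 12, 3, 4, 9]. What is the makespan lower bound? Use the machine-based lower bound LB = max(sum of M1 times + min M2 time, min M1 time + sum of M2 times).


LB1 = sum(M1 times) + min(M2 times) = 51 + 3 = 54
LB2 = min(M1 times) + sum(M2 times) = 7 + 36 = 43
Lower bound = max(LB1, LB2) = max(54, 43) = 54

54


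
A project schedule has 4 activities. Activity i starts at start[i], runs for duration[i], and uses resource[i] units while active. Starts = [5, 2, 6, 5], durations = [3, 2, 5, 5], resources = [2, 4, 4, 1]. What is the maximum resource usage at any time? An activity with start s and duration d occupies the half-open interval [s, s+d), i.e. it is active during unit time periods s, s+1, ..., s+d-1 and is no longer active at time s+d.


Each activity i is active on [start_i, start_i + duration_i).
Compute total resource usage per time slot:
  t=0: active resources = [], total = 0
  t=1: active resources = [], total = 0
  t=2: active resources = [4], total = 4
  t=3: active resources = [4], total = 4
  t=4: active resources = [], total = 0
  t=5: active resources = [2, 1], total = 3
  t=6: active resources = [2, 4, 1], total = 7
  t=7: active resources = [2, 4, 1], total = 7
  t=8: active resources = [4, 1], total = 5
  t=9: active resources = [4, 1], total = 5
  t=10: active resources = [4], total = 4
Peak resource demand = 7

7


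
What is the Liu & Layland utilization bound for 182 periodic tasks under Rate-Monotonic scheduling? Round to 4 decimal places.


Compute 2^(1/182) = 1.0038157625
Subtract 1: 1.0038157625 - 1 = 0.0038157625
Multiply by n: 182 * 0.0038157625 = 0.6944687750
Round to 4 dp: 0.6945

0.6945


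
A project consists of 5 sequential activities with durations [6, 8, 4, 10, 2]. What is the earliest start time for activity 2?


Activity 2 starts after activities 1 through 1 complete.
Predecessor durations: [6]
ES = 6 = 6

6


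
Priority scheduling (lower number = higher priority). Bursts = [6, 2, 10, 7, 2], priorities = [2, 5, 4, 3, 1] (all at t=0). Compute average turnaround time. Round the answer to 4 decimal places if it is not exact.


Sort by priority (ascending = highest first):
Order: [(1, 2), (2, 6), (3, 7), (4, 10), (5, 2)]
Completion times:
  Priority 1, burst=2, C=2
  Priority 2, burst=6, C=8
  Priority 3, burst=7, C=15
  Priority 4, burst=10, C=25
  Priority 5, burst=2, C=27
Average turnaround = 77/5 = 15.4

15.4


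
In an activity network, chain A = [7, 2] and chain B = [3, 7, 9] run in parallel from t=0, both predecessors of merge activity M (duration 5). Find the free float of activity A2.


ES(A2) = sum of predecessors on chain A = 7
EF(A2) = ES + duration = 7 + 2 = 9
Successor of A2 is M. ES(M) = max(sum(A), sum(B)) = max(9, 19) = 19
Free float = ES(successor) - EF(current) = 19 - 9 = 10

10


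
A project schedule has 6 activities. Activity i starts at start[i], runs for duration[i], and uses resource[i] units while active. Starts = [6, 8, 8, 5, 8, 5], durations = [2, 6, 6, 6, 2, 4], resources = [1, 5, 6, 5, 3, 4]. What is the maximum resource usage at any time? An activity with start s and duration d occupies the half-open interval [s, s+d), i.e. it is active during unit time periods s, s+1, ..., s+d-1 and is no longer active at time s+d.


Each activity i is active on [start_i, start_i + duration_i).
Compute total resource usage per time slot:
  t=0: active resources = [], total = 0
  t=1: active resources = [], total = 0
  t=2: active resources = [], total = 0
  t=3: active resources = [], total = 0
  t=4: active resources = [], total = 0
  t=5: active resources = [5, 4], total = 9
  t=6: active resources = [1, 5, 4], total = 10
  t=7: active resources = [1, 5, 4], total = 10
  t=8: active resources = [5, 6, 5, 3, 4], total = 23
  t=9: active resources = [5, 6, 5, 3], total = 19
  t=10: active resources = [5, 6, 5], total = 16
  t=11: active resources = [5, 6], total = 11
  t=12: active resources = [5, 6], total = 11
  t=13: active resources = [5, 6], total = 11
Peak resource demand = 23

23


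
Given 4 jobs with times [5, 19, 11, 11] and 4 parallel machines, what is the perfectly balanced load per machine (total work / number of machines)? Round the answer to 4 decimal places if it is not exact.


Total processing time = 5 + 19 + 11 + 11 = 46
Number of machines = 4
Ideal balanced load = 46 / 4 = 11.5

11.5


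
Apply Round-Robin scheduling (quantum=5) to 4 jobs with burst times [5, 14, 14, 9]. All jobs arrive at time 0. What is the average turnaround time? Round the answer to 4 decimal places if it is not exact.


Time quantum = 5
Execution trace:
  J1 runs 5 units, time = 5
  J2 runs 5 units, time = 10
  J3 runs 5 units, time = 15
  J4 runs 5 units, time = 20
  J2 runs 5 units, time = 25
  J3 runs 5 units, time = 30
  J4 runs 4 units, time = 34
  J2 runs 4 units, time = 38
  J3 runs 4 units, time = 42
Finish times: [5, 38, 42, 34]
Average turnaround = 119/4 = 29.75

29.75


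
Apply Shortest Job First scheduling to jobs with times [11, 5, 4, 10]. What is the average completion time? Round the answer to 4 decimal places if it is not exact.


SJF order (ascending): [4, 5, 10, 11]
Completion times:
  Job 1: burst=4, C=4
  Job 2: burst=5, C=9
  Job 3: burst=10, C=19
  Job 4: burst=11, C=30
Average completion = 62/4 = 15.5

15.5


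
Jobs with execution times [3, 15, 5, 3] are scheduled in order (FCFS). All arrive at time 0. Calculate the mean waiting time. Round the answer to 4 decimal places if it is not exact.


FCFS order (as given): [3, 15, 5, 3]
Waiting times:
  Job 1: wait = 0
  Job 2: wait = 3
  Job 3: wait = 18
  Job 4: wait = 23
Sum of waiting times = 44
Average waiting time = 44/4 = 11.0

11.0


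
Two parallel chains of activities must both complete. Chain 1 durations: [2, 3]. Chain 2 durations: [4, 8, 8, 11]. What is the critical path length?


Path A total = 2 + 3 = 5
Path B total = 4 + 8 + 8 + 11 = 31
Critical path = longest path = max(5, 31) = 31

31


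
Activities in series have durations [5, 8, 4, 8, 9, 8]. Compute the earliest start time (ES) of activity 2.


Activity 2 starts after activities 1 through 1 complete.
Predecessor durations: [5]
ES = 5 = 5

5


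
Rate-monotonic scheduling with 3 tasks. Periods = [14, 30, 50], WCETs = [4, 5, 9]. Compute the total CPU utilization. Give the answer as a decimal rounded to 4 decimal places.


Compute individual utilizations (exact fractions):
  Task 1: C/T = 4/14 = 2/7 (approx. 0.2857)
  Task 2: C/T = 5/30 = 1/6 (approx. 0.1667)
  Task 3: C/T = 9/50 (approx. 0.18)
Total utilization U = 2/7 + 1/6 + 9/50 = 332/525
Rounded to 4 decimal places: U = 0.6324
RM (Liu & Layland) bound for 3 tasks = 0.779763; compare with U = 332/525 (approx. 0.632381)
U <= bound, so schedulable by RM sufficient condition.

0.6324


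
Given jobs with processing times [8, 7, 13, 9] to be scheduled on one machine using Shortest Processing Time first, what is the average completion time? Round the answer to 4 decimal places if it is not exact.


Sort jobs by processing time (SPT order): [7, 8, 9, 13]
Compute completion times sequentially:
  Job 1: processing = 7, completes at 7
  Job 2: processing = 8, completes at 15
  Job 3: processing = 9, completes at 24
  Job 4: processing = 13, completes at 37
Sum of completion times = 83
Average completion time = 83/4 = 20.75

20.75


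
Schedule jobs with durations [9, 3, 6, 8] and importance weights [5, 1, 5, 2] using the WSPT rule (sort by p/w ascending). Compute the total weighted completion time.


Compute p/w ratios and sort ascending (WSPT): [(6, 5), (9, 5), (3, 1), (8, 2)]
Compute weighted completion times:
  Job (p=6,w=5): C=6, w*C=5*6=30
  Job (p=9,w=5): C=15, w*C=5*15=75
  Job (p=3,w=1): C=18, w*C=1*18=18
  Job (p=8,w=2): C=26, w*C=2*26=52
Total weighted completion time = 175

175


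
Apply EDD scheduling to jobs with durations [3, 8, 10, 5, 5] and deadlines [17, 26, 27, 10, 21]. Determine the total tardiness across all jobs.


Sort by due date (EDD order): [(5, 10), (3, 17), (5, 21), (8, 26), (10, 27)]
Compute completion times and tardiness:
  Job 1: p=5, d=10, C=5, tardiness=max(0,5-10)=0
  Job 2: p=3, d=17, C=8, tardiness=max(0,8-17)=0
  Job 3: p=5, d=21, C=13, tardiness=max(0,13-21)=0
  Job 4: p=8, d=26, C=21, tardiness=max(0,21-26)=0
  Job 5: p=10, d=27, C=31, tardiness=max(0,31-27)=4
Total tardiness = 4

4


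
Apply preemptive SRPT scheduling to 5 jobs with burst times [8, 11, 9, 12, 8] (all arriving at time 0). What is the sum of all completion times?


Since all jobs arrive at t=0, SRPT equals SPT ordering.
SPT order: [8, 8, 9, 11, 12]
Completion times:
  Job 1: p=8, C=8
  Job 2: p=8, C=16
  Job 3: p=9, C=25
  Job 4: p=11, C=36
  Job 5: p=12, C=48
Total completion time = 8 + 16 + 25 + 36 + 48 = 133

133


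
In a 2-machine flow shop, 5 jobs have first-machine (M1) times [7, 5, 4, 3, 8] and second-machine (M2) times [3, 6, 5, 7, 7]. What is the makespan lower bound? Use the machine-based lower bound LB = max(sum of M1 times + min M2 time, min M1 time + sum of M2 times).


LB1 = sum(M1 times) + min(M2 times) = 27 + 3 = 30
LB2 = min(M1 times) + sum(M2 times) = 3 + 28 = 31
Lower bound = max(LB1, LB2) = max(30, 31) = 31

31


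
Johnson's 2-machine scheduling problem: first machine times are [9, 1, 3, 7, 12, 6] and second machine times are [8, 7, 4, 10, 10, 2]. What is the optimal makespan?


Apply Johnson's rule:
  Group 1 (a <= b): [(2, 1, 7), (3, 3, 4), (4, 7, 10)]
  Group 2 (a > b): [(5, 12, 10), (1, 9, 8), (6, 6, 2)]
Optimal job order: [2, 3, 4, 5, 1, 6]
Schedule:
  Job 2: M1 done at 1, M2 done at 8
  Job 3: M1 done at 4, M2 done at 12
  Job 4: M1 done at 11, M2 done at 22
  Job 5: M1 done at 23, M2 done at 33
  Job 1: M1 done at 32, M2 done at 41
  Job 6: M1 done at 38, M2 done at 43
Makespan = 43

43


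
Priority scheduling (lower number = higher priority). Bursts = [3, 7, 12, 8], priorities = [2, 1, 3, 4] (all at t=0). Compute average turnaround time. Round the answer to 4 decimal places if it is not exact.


Sort by priority (ascending = highest first):
Order: [(1, 7), (2, 3), (3, 12), (4, 8)]
Completion times:
  Priority 1, burst=7, C=7
  Priority 2, burst=3, C=10
  Priority 3, burst=12, C=22
  Priority 4, burst=8, C=30
Average turnaround = 69/4 = 17.25

17.25


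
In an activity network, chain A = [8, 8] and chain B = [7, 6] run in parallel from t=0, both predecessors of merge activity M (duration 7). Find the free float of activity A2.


ES(A2) = sum of predecessors on chain A = 8
EF(A2) = ES + duration = 8 + 8 = 16
Successor of A2 is M. ES(M) = max(sum(A), sum(B)) = max(16, 13) = 16
Free float = ES(successor) - EF(current) = 16 - 16 = 0

0


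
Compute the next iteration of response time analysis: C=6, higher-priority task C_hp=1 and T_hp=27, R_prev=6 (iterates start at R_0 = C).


R_next = C + ceil(R_prev / T_hp) * C_hp
ceil(6 / 27) = ceil(0.2222) = 1
Interference = 1 * 1 = 1
R_next = 6 + 1 = 7

7


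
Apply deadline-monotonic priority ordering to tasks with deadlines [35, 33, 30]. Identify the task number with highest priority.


Sort tasks by relative deadline (ascending):
  Task 3: deadline = 30
  Task 2: deadline = 33
  Task 1: deadline = 35
Priority order (highest first): [3, 2, 1]
Highest priority task = 3

3


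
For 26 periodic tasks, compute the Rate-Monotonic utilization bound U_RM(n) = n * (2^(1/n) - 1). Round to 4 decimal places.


Compute 2^(1/26) = 1.0270180507
Subtract 1: 1.0270180507 - 1 = 0.0270180507
Multiply by n: 26 * 0.0270180507 = 0.7024693182
Round to 4 dp: 0.7025

0.7025


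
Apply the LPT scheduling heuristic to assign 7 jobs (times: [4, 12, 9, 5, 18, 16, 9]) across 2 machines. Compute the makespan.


Sort jobs in decreasing order (LPT): [18, 16, 12, 9, 9, 5, 4]
Assign each job to the least loaded machine:
  Machine 1: jobs [18, 9, 9], load = 36
  Machine 2: jobs [16, 12, 5, 4], load = 37
Makespan = max load = 37

37


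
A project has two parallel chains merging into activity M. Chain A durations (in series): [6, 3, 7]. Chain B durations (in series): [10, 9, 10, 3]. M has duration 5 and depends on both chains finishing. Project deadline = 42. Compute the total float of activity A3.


Forward pass: ES(A3) = sum of predecessors on chain A = 9
EF = ES + duration = 9 + 7 = 16
Backward pass: LF(M) = deadline = 42; LS(M) = 42 - 5 = 37
LF(A3) = LS(M) - sum(successors on chain A) = 37 - 0 = 37
LS = LF - duration = 37 - 7 = 30
Total float = LS - ES = 30 - 9 = 21

21


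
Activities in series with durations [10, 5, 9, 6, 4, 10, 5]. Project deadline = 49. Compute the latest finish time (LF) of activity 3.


LF(activity 3) = deadline - sum of successor durations
Successors: activities 4 through 7 with durations [6, 4, 10, 5]
Sum of successor durations = 25
LF = 49 - 25 = 24

24


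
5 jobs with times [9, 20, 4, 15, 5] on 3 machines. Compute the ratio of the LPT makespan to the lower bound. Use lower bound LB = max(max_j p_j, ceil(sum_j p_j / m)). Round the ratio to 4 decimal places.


LPT order: [20, 15, 9, 5, 4]
Machine loads after assignment: [20, 15, 18]
LPT makespan = 20
Lower bound = max(max_job, ceil(total/3)) = max(20, 18) = 20
Ratio = 20 / 20 = 1.0

1.0


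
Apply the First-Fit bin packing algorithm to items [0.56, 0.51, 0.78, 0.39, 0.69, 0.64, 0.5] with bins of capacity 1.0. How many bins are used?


Place items sequentially using First-Fit:
  Item 0.56 -> new Bin 1
  Item 0.51 -> new Bin 2
  Item 0.78 -> new Bin 3
  Item 0.39 -> Bin 1 (now 0.95)
  Item 0.69 -> new Bin 4
  Item 0.64 -> new Bin 5
  Item 0.5 -> new Bin 6
Total bins used = 6

6


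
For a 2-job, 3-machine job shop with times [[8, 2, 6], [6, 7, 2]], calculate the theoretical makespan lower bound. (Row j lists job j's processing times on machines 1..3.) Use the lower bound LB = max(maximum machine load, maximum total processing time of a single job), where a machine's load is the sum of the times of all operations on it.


Machine loads:
  Machine 1: 8 + 6 = 14
  Machine 2: 2 + 7 = 9
  Machine 3: 6 + 2 = 8
Max machine load = 14
Job totals:
  Job 1: 16
  Job 2: 15
Max job total = 16
Lower bound = max(14, 16) = 16

16


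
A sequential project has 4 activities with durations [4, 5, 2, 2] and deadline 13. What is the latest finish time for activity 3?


LF(activity 3) = deadline - sum of successor durations
Successors: activities 4 through 4 with durations [2]
Sum of successor durations = 2
LF = 13 - 2 = 11

11


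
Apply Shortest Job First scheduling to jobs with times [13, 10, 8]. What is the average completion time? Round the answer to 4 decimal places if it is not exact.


SJF order (ascending): [8, 10, 13]
Completion times:
  Job 1: burst=8, C=8
  Job 2: burst=10, C=18
  Job 3: burst=13, C=31
Average completion = 57/3 = 19.0

19.0


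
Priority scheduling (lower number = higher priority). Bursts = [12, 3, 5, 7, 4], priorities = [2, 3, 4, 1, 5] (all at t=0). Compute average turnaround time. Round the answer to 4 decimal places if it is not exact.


Sort by priority (ascending = highest first):
Order: [(1, 7), (2, 12), (3, 3), (4, 5), (5, 4)]
Completion times:
  Priority 1, burst=7, C=7
  Priority 2, burst=12, C=19
  Priority 3, burst=3, C=22
  Priority 4, burst=5, C=27
  Priority 5, burst=4, C=31
Average turnaround = 106/5 = 21.2

21.2


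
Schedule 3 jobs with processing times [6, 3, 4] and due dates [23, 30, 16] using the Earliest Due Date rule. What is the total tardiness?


Sort by due date (EDD order): [(4, 16), (6, 23), (3, 30)]
Compute completion times and tardiness:
  Job 1: p=4, d=16, C=4, tardiness=max(0,4-16)=0
  Job 2: p=6, d=23, C=10, tardiness=max(0,10-23)=0
  Job 3: p=3, d=30, C=13, tardiness=max(0,13-30)=0
Total tardiness = 0

0


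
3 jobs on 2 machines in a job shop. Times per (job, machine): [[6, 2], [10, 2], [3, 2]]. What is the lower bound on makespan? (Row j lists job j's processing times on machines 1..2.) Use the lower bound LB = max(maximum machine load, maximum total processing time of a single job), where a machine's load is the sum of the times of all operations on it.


Machine loads:
  Machine 1: 6 + 10 + 3 = 19
  Machine 2: 2 + 2 + 2 = 6
Max machine load = 19
Job totals:
  Job 1: 8
  Job 2: 12
  Job 3: 5
Max job total = 12
Lower bound = max(19, 12) = 19

19


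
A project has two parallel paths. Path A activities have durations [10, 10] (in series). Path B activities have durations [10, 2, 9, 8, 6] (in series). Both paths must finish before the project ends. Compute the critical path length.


Path A total = 10 + 10 = 20
Path B total = 10 + 2 + 9 + 8 + 6 = 35
Critical path = longest path = max(20, 35) = 35

35


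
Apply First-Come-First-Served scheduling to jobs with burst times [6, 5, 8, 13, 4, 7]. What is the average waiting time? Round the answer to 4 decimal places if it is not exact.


FCFS order (as given): [6, 5, 8, 13, 4, 7]
Waiting times:
  Job 1: wait = 0
  Job 2: wait = 6
  Job 3: wait = 11
  Job 4: wait = 19
  Job 5: wait = 32
  Job 6: wait = 36
Sum of waiting times = 104
Average waiting time = 104/6 = 17.3333

17.3333


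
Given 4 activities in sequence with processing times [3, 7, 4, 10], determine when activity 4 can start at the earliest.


Activity 4 starts after activities 1 through 3 complete.
Predecessor durations: [3, 7, 4]
ES = 3 + 7 + 4 = 14

14


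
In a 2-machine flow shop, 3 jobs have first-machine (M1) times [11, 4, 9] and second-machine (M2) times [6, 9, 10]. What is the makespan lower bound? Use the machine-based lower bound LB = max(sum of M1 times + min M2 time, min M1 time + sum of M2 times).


LB1 = sum(M1 times) + min(M2 times) = 24 + 6 = 30
LB2 = min(M1 times) + sum(M2 times) = 4 + 25 = 29
Lower bound = max(LB1, LB2) = max(30, 29) = 30

30


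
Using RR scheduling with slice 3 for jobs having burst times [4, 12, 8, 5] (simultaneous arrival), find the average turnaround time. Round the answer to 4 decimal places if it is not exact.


Time quantum = 3
Execution trace:
  J1 runs 3 units, time = 3
  J2 runs 3 units, time = 6
  J3 runs 3 units, time = 9
  J4 runs 3 units, time = 12
  J1 runs 1 units, time = 13
  J2 runs 3 units, time = 16
  J3 runs 3 units, time = 19
  J4 runs 2 units, time = 21
  J2 runs 3 units, time = 24
  J3 runs 2 units, time = 26
  J2 runs 3 units, time = 29
Finish times: [13, 29, 26, 21]
Average turnaround = 89/4 = 22.25

22.25


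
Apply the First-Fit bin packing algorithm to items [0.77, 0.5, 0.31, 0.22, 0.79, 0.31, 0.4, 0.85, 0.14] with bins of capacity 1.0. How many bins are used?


Place items sequentially using First-Fit:
  Item 0.77 -> new Bin 1
  Item 0.5 -> new Bin 2
  Item 0.31 -> Bin 2 (now 0.81)
  Item 0.22 -> Bin 1 (now 0.99)
  Item 0.79 -> new Bin 3
  Item 0.31 -> new Bin 4
  Item 0.4 -> Bin 4 (now 0.71)
  Item 0.85 -> new Bin 5
  Item 0.14 -> Bin 2 (now 0.95)
Total bins used = 5

5


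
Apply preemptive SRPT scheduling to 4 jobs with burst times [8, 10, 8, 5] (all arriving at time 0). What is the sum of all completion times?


Since all jobs arrive at t=0, SRPT equals SPT ordering.
SPT order: [5, 8, 8, 10]
Completion times:
  Job 1: p=5, C=5
  Job 2: p=8, C=13
  Job 3: p=8, C=21
  Job 4: p=10, C=31
Total completion time = 5 + 13 + 21 + 31 = 70

70


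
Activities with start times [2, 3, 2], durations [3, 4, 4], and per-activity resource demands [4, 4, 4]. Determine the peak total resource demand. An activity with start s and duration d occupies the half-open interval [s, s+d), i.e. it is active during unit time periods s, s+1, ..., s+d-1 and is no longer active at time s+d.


Each activity i is active on [start_i, start_i + duration_i).
Compute total resource usage per time slot:
  t=0: active resources = [], total = 0
  t=1: active resources = [], total = 0
  t=2: active resources = [4, 4], total = 8
  t=3: active resources = [4, 4, 4], total = 12
  t=4: active resources = [4, 4, 4], total = 12
  t=5: active resources = [4, 4], total = 8
  t=6: active resources = [4], total = 4
Peak resource demand = 12

12


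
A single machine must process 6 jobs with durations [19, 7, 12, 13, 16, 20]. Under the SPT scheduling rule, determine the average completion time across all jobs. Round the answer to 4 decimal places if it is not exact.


Sort jobs by processing time (SPT order): [7, 12, 13, 16, 19, 20]
Compute completion times sequentially:
  Job 1: processing = 7, completes at 7
  Job 2: processing = 12, completes at 19
  Job 3: processing = 13, completes at 32
  Job 4: processing = 16, completes at 48
  Job 5: processing = 19, completes at 67
  Job 6: processing = 20, completes at 87
Sum of completion times = 260
Average completion time = 260/6 = 43.3333

43.3333


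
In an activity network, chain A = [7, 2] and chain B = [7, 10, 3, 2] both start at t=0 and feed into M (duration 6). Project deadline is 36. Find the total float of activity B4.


Forward pass: ES(B4) = sum of predecessors on chain B = 20
EF = ES + duration = 20 + 2 = 22
Backward pass: LF(M) = deadline = 36; LS(M) = 36 - 6 = 30
LF(B4) = LS(M) - sum(successors on chain B) = 30 - 0 = 30
LS = LF - duration = 30 - 2 = 28
Total float = LS - ES = 28 - 20 = 8

8


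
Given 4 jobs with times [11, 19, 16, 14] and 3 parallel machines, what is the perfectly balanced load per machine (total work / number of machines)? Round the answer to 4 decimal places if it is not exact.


Total processing time = 11 + 19 + 16 + 14 = 60
Number of machines = 3
Ideal balanced load = 60 / 3 = 20.0

20.0


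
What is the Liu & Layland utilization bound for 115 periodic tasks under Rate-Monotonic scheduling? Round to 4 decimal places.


Compute 2^(1/115) = 1.0060455679
Subtract 1: 1.0060455679 - 1 = 0.0060455679
Multiply by n: 115 * 0.0060455679 = 0.6952403085
Round to 4 dp: 0.6952

0.6952
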